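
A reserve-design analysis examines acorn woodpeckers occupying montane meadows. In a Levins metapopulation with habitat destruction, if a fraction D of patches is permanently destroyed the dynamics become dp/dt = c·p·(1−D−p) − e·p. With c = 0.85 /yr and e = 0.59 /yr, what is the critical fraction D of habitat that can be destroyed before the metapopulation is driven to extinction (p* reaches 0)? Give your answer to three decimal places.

The nontrivial equilibrium is p* = (1−D) − e/c; extinction occurs when this hits zero.
So D_crit = 1 − e/c = 1 − 0.59/0.85 = 1 − 0.6941 = 0.3059.
Note this equals the original equilibrium occupancy — the Levins extinction-debt result.

0.306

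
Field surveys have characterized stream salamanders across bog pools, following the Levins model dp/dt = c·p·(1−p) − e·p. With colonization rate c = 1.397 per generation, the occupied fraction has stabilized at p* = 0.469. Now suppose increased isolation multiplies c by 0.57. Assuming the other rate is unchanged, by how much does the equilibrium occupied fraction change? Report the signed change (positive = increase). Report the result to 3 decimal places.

-0.401

Balance c(1−p*) = e gives e = 1.397×(1 − 0.46900) = 0.74181.
New p* = 1 − e/c = 1 − 0.74181/0.79629 = 0.06842.
Δp* = 0.06842 − 0.46900 = -0.40058.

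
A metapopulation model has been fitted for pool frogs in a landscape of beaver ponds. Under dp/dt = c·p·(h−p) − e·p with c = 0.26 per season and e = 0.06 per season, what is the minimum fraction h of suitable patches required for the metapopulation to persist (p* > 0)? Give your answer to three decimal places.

0.231

p* = h − e/c is positive only when h > e/c.
h_min = e/c = 0.06/0.26 = 0.2308.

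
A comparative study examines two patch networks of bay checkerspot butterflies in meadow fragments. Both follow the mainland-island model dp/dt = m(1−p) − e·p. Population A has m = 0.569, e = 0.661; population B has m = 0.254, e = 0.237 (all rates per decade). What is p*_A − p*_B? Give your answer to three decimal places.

-0.055

A: p*_A = m/(m+e) = 0.569/1.2300 = 0.4626.
B: p*_B = 0.254/0.4910 = 0.5173.
p*_A − p*_B = 0.4626 − 0.5173 = -0.0547.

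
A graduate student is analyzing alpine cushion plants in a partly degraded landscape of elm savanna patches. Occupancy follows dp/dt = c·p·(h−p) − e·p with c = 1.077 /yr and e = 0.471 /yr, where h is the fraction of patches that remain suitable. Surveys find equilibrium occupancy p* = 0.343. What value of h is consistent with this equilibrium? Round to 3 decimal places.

0.780

At equilibrium c(h−p*) = e, so h = p* + e/c.
h = 0.343 + 0.471/1.077 = 0.343 + 0.4373 = 0.7803.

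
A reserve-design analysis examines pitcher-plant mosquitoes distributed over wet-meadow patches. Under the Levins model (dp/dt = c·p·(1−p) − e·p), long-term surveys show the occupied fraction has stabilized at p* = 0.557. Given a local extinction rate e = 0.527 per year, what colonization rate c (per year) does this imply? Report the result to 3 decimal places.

1.190

At equilibrium c(1−p*) = e, so c = e/(1−p*).
c = 0.527/(1 − 0.557) = 0.527/0.4430 = 1.1896.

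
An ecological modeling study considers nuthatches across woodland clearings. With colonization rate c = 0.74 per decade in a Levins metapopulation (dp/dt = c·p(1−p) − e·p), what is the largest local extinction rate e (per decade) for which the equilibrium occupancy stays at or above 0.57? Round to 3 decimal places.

0.318

1 − e/c ≥ 0.57 ⇒ e ≤ c(1 − 0.57) = 0.74 × 0.4300.
e_max = 0.3182.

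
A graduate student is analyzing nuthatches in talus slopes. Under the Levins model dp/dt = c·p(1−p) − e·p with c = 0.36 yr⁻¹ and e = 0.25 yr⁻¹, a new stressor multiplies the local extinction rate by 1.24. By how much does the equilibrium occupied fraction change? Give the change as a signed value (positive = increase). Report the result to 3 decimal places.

Before: p* = 1 − 0.25/0.36 = 0.3056.
After the change, c = 0.36, e = 0.31, so p* = 1 − 0.31/0.36 = 0.1389.
Δp* = 0.1389 − 0.3056 = -0.1667.

-0.167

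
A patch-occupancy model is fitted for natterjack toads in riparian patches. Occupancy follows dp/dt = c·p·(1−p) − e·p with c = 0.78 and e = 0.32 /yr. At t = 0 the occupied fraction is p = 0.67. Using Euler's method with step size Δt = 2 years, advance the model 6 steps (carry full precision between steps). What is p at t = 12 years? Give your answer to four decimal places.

Update rule: p ← p + [c·p·(1−p) − e·p]·Δt with Δt = 2.
t = 2: p = 0.67000 + (-0.08388) = 0.58612
t = 4: p = 0.58612 + (+0.00332) = 0.58943
t = 6: p = 0.58943 + (+0.00029) = 0.58972
t = 8: p = 0.58972 + (+0.00002) = 0.58974
t = 10: p = 0.58974 + (+0.00000) = 0.58974
t = 12: p = 0.58974 + (+0.00000) = 0.58974

0.5897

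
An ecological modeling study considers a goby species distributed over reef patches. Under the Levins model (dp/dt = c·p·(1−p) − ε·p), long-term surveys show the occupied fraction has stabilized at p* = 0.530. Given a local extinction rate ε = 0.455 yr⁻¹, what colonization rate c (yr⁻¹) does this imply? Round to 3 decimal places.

At equilibrium c(1−p*) = ε, so c = ε/(1−p*).
c = 0.455/(1 − 0.530) = 0.455/0.4700 = 0.9681.

0.968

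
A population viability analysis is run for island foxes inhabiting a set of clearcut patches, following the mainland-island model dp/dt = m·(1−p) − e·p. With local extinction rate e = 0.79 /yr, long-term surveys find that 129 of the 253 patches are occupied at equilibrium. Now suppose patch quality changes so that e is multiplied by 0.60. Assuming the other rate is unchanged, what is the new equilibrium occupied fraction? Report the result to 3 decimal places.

Observed p* = 129/253 = 0.50988.
Balance m(1−p*) = e·p* gives m = e·p*/(1−p*) = 0.79×0.50988/0.49012 = 0.82185.
New p* = m/(m+e) = 0.82185/(0.82185+0.47400) = 0.63422.

0.634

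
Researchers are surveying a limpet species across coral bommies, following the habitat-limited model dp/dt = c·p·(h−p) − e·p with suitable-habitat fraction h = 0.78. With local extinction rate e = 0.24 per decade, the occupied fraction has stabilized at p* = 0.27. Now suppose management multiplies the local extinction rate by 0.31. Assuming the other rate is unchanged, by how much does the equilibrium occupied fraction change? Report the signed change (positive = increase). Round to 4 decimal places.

Balance c(h−p*) = e gives c = e/(0.78 − 0.27000) = 0.24/0.51000 = 0.47059.
New p* = 0.78 − e/c = 0.78 − 0.07440/0.47059 = 0.62190.
Δp* = 0.62190 − 0.27000 = +0.35190.

0.3519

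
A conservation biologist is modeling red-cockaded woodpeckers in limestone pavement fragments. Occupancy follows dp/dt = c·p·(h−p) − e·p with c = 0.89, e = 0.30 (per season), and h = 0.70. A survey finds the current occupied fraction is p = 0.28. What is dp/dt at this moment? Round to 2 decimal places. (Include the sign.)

0.02

Colonization term: c·p·(h−p) = 0.89×0.28×0.4200 = 0.10466.
Extinction term: e·p = 0.08400.
dp/dt = 0.10466 − 0.08400 = 0.02066.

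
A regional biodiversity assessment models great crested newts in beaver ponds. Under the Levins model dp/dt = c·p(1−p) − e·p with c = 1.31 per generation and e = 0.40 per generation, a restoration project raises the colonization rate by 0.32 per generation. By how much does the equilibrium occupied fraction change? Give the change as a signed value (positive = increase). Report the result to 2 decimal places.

Before: p* = 1 − 0.40/1.31 = 0.6947.
After the change, c = 1.63, e = 0.4, so p* = 1 − 0.4/1.63 = 0.7546.
Δp* = 0.7546 − 0.6947 = +0.0599.

0.06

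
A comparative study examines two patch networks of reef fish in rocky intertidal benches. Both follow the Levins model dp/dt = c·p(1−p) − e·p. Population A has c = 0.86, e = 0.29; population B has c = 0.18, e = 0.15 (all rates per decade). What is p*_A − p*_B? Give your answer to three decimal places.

0.496

A: p*_A = 1 − 0.29/0.86 = 0.6628.
B: p*_B = 1 − 0.15/0.18 = 0.1667.
p*_A − p*_B = 0.6628 − 0.1667 = 0.4961.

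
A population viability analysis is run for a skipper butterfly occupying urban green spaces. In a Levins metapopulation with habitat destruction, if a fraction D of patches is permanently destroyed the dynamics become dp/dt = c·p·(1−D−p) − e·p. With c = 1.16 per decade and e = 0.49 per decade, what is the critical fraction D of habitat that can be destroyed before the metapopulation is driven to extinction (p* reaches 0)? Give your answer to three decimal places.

The nontrivial equilibrium is p* = (1−D) − e/c; extinction occurs when this hits zero.
So D_crit = 1 − e/c = 1 − 0.49/1.16 = 1 − 0.4224 = 0.5776.
Note this equals the original equilibrium occupancy — the Levins extinction-debt result.

0.578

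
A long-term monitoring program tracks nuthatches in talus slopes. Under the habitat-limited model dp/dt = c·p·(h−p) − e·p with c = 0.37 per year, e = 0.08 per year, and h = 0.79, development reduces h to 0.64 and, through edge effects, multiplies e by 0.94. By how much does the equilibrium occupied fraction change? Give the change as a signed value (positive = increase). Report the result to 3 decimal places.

Before: p* = h − e/c = 0.79 − 0.08/0.37 = 0.79 − 0.2162 = 0.5738.
After: c = 0.37, e = 0.0752, h = 0.64; p* = 0.64 − 0.0752/0.37 = 0.4368.
Δp* = 0.4368 − 0.5738 = -0.1370.

-0.137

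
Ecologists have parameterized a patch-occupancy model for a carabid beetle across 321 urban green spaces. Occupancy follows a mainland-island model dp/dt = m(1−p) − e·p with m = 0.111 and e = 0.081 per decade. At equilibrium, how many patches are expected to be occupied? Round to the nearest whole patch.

p* = m/(m+e) = 0.111/0.1920 = 0.5781.
Expected occupied patches = N × p* = 321 × 0.5781 = 185.58 ≈ 186.

186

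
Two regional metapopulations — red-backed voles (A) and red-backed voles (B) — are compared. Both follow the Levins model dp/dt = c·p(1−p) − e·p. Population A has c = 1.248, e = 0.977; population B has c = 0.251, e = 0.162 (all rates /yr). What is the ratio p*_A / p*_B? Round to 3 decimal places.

A: p*_A = 1 − 0.977/1.248 = 0.2171.
B: p*_B = 1 − 0.162/0.251 = 0.3546.
p*_A / p*_B = 0.2171/0.3546 = 0.6124.

0.612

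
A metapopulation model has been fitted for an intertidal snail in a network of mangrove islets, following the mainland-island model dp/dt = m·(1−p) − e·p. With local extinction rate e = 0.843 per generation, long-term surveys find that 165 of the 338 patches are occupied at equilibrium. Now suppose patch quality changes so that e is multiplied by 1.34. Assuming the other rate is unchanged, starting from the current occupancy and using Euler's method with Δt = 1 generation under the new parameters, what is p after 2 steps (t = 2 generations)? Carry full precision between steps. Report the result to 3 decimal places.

Observed p* = 165/338 = 0.48817.
Balance m(1−p*) = e·p* gives m = e·p*/(1−p*) = 0.843×0.48817/0.51183 = 0.80402.
Starting from p₀ = 0.48817; update p ← p + (dp/dt)·Δt with the new parameters.
p: 0.48817 → 0.34825  (Δp = -0.13992)
p: 0.34825 → 0.47888  (Δp = +0.13063)

0.479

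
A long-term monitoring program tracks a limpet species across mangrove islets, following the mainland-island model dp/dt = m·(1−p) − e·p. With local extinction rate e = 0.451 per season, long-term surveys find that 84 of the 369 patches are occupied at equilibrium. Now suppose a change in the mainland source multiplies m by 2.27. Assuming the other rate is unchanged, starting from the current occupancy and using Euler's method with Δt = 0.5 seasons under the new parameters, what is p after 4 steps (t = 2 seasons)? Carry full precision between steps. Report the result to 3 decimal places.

0.375

Observed p* = 84/369 = 0.22764.
Balance m(1−p*) = e·p* gives m = e·p*/(1−p*) = 0.451×0.22764/0.77236 = 0.13293.
Starting from p₀ = 0.22764; update p ← p + (dp/dt)·Δt with the new parameters.
p: 0.22764 → 0.29284  (Δp = +0.06519)
p: 0.29284 → 0.33349  (Δp = +0.04066)
p: 0.33349 → 0.35885  (Δp = +0.02535)
p: 0.35885 → 0.37466  (Δp = +0.01581)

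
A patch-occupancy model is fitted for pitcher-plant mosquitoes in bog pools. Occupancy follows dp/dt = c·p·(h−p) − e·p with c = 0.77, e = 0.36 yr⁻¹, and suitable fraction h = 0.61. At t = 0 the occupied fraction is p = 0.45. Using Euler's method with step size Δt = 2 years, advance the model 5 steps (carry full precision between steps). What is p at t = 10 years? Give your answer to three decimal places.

0.164

Update rule: p ← p + [c·p·(h−p) − e·p]·Δt with Δt = 2.
step 1: Δp = -0.21312, p = 0.23688
step 2: Δp = -0.03444, p = 0.20244
step 3: Δp = -0.01870, p = 0.18374
step 4: Δp = -0.01168, p = 0.17206
step 5: Δp = -0.00784, p = 0.16422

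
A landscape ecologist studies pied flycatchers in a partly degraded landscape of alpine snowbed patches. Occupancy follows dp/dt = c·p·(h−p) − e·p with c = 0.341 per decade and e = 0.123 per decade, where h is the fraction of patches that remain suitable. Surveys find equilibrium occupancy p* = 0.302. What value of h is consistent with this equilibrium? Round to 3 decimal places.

At equilibrium c(h−p*) = e, so h = p* + e/c.
h = 0.302 + 0.123/0.341 = 0.302 + 0.3607 = 0.6627.

0.663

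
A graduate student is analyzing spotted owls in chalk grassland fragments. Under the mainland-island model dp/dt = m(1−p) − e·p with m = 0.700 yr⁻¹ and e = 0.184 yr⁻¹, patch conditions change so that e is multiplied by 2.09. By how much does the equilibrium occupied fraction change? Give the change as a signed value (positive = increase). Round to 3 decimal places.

-0.146

Before: p* = 0.700/(0.700+0.184) = 0.7919.
After: m = 0.7, e = 0.38456; p* = 0.7/1.0846 = 0.6454.
Δp* = 0.6454 − 0.7919 = -0.1464.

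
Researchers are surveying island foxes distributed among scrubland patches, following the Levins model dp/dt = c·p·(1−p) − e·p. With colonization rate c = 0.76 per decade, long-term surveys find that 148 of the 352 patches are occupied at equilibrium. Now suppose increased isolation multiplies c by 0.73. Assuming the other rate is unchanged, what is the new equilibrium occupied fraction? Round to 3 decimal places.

Observed p* = 148/352 = 0.42045.
Balance c(1−p*) = e gives e = 0.76×(1 − 0.42045) = 0.44046.
New p* = 1 − e/c = 1 − 0.44046/0.55480 = 0.20609.

0.206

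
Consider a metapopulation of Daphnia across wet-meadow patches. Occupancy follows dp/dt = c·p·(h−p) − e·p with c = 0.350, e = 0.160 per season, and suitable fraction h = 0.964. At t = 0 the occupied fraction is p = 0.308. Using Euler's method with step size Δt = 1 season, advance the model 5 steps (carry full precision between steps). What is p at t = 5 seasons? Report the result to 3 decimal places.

Update rule: p ← p + [c·p·(h−p) − e·p]·Δt with Δt = 1.
step 1: Δp = +0.02144, p = 0.32944
step 2: Δp = +0.02046, p = 0.34989
step 3: Δp = +0.01922, p = 0.36912
step 4: Δp = +0.01779, p = 0.38691
step 5: Δp = +0.01624, p = 0.40315

0.403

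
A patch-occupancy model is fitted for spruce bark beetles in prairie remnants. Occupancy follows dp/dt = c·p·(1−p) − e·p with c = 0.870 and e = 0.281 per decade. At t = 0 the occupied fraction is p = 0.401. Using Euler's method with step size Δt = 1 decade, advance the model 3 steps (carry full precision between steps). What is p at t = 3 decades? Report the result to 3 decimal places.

Update rule: p ← p + [c·p·(1−p) − e·p]·Δt with Δt = 1.
p: 0.40100 → 0.49729  (Δp = +0.09629)
p: 0.49729 → 0.57505  (Δp = +0.07775)
p: 0.57505 → 0.62606  (Δp = +0.05101)

0.626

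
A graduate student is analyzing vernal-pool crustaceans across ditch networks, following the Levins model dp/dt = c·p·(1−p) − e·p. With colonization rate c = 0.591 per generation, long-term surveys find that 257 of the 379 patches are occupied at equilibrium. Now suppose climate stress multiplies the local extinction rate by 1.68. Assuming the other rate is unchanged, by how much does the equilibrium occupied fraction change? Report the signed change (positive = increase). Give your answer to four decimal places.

Observed p* = 257/379 = 0.67810.
Balance c(1−p*) = e gives e = 0.591×(1 − 0.67810) = 0.19024.
New p* = 1 − e/c = 1 − 0.31960/0.59100 = 0.45922.
Δp* = 0.45922 − 0.67810 = -0.21888.

-0.2189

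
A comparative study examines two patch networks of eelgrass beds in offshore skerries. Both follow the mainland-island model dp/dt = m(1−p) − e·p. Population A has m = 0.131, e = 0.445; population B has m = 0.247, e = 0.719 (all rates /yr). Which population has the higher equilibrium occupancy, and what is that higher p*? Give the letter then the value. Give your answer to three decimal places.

A: p*_A = m/(m+e) = 0.131/0.5760 = 0.2274.
B: p*_B = 0.247/0.9660 = 0.2557.
B is higher at 0.2557.

B, 0.256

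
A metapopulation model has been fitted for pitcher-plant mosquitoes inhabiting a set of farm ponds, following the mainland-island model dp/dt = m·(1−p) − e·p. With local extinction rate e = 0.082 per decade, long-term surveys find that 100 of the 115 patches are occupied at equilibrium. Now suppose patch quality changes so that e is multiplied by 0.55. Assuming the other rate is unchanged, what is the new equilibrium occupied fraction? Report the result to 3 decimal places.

Observed p* = 100/115 = 0.86957.
Balance m(1−p*) = e·p* gives m = e·p*/(1−p*) = 0.082×0.86957/0.13043 = 0.54669.
New p* = m/(m+e) = 0.54669/(0.54669+0.04510) = 0.92379.

0.924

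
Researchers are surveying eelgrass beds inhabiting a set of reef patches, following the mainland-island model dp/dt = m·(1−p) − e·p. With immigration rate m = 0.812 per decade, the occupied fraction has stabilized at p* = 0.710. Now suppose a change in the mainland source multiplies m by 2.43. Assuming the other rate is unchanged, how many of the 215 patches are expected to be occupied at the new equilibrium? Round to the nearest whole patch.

184

Balance m(1−p*) = e·p* gives e = m(1−p*)/p* = 0.812×0.29000/0.71000 = 0.33166.
New p* = m/(m+e) = 1.97316/(1.97316+0.33166) = 0.85610.
Expected occupied = 215 × 0.85610 = 184.06 ≈ 184.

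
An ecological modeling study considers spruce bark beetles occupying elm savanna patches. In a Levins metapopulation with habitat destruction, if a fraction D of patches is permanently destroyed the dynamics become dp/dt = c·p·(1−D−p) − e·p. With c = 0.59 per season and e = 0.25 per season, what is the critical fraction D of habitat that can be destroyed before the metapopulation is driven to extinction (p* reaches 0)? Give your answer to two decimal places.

0.58

The nontrivial equilibrium is p* = (1−D) − e/c; extinction occurs when this hits zero.
So D_crit = 1 − e/c = 1 − 0.25/0.59 = 1 − 0.4237 = 0.5763.
This equals the undisturbed p*, a classic result of Lande's extension.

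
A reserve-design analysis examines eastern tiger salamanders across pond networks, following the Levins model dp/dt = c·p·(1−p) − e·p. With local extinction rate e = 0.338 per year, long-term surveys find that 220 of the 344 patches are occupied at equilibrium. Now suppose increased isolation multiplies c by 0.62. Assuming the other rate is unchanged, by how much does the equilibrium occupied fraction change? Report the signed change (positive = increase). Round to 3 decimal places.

Observed p* = 220/344 = 0.63953.
Balance c(1−p*) = e gives c = e/(1 − 0.63953) = 0.338/0.36047 = 0.93766.
New p* = 1 − e/c = 1 − 0.33800/0.58135 = 0.41859.
Δp* = 0.41859 − 0.63953 = -0.22094.

-0.221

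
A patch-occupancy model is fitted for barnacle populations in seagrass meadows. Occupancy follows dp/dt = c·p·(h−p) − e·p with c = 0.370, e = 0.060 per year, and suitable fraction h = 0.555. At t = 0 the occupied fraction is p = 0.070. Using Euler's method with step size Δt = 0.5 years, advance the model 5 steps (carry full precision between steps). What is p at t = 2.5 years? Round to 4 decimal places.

0.0928

Update rule: p ← p + [c·p·(h−p) − e·p]·Δt with Δt = 0.5.
step 1: Δp = +0.00418, p = 0.07418
step 2: Δp = +0.00437, p = 0.07855
step 3: Δp = +0.00457, p = 0.08312
step 4: Δp = +0.00476, p = 0.08788
step 5: Δp = +0.00496, p = 0.09284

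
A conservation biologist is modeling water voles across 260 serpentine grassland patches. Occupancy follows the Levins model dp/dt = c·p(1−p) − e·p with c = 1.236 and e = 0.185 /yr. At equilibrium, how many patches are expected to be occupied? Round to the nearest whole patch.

p* = 1 − e/c = 1 − 0.185/1.236 = 0.8503.
Expected occupied patches = N × p* = 260 × 0.8503 = 221.08 ≈ 221.

221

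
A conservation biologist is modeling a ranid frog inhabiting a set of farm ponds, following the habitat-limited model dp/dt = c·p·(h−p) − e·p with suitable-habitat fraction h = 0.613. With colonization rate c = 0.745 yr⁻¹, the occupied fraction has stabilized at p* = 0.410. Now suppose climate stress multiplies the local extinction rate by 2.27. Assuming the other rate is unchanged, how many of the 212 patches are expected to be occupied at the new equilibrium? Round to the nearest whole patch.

Balance c(h−p*) = e gives e = 0.745×(0.613 − 0.41000) = 0.15124.
New p* = 0.613 − e/c = 0.613 − 0.34331/0.74500 = 0.15218.
Expected occupied = 212 × 0.15218 = 32.26 ≈ 32.

32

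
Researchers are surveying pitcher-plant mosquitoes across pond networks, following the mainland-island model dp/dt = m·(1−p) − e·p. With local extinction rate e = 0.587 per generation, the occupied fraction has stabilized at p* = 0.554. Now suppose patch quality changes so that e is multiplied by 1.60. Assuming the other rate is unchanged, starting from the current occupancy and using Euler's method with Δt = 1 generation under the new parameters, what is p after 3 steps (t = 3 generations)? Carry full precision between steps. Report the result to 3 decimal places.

0.402

Balance m(1−p*) = e·p* gives m = e·p*/(1−p*) = 0.587×0.55400/0.44600 = 0.72914.
Starting from p₀ = 0.55400; update p ← p + (dp/dt)·Δt with the new parameters.
  1  |  dp/dt·Δt = -0.195119  |  p_1 = 0.358881
  2  |  dp/dt·Δt = +0.130406  |  p_2 = 0.489288
  3  |  dp/dt·Δt = -0.087156  |  p_3 = 0.402131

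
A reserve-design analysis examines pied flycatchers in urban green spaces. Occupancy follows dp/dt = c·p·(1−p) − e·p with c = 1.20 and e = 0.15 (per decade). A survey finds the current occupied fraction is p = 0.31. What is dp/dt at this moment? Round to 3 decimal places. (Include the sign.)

0.210

Colonization term: c·p·(1−p) = 1.20×0.31×0.6900 = 0.25668.
Extinction term: e·p = 0.04650.
dp/dt = 0.25668 − 0.04650 = 0.21018.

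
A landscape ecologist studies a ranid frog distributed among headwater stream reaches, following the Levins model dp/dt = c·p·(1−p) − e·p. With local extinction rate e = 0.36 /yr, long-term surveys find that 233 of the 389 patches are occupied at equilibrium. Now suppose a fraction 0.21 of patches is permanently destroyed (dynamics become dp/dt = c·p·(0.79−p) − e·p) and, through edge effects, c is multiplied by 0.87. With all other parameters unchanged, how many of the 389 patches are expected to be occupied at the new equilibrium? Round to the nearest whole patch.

128

Observed p* = 233/389 = 0.59897.
Balance c(1−p*) = e gives c = e/(1 − 0.59897) = 0.36/0.40103 = 0.89769.
New p* = 0.79 − e/c = 0.79 − 0.36000/0.78099 = 0.32905.
Expected occupied = 389 × 0.32905 = 128.00 ≈ 128.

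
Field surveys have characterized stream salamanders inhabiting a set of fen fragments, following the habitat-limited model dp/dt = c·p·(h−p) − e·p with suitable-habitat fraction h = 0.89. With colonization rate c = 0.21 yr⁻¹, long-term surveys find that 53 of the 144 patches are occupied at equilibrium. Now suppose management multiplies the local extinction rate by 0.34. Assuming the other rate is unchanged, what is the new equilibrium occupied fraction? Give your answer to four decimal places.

0.7125

Observed p* = 53/144 = 0.36806.
Balance c(h−p*) = e gives e = 0.21×(0.89 − 0.36806) = 0.10961.
New p* = 0.89 − e/c = 0.89 − 0.03727/0.21000 = 0.71252.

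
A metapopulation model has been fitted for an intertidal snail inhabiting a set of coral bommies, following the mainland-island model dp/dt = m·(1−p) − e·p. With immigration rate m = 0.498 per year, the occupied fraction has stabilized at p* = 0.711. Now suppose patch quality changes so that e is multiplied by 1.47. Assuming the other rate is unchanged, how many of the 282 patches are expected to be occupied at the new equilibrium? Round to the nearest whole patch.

177

Balance m(1−p*) = e·p* gives e = m(1−p*)/p* = 0.498×0.28900/0.71100 = 0.20242.
New p* = m/(m+e) = 0.49800/(0.49800+0.29756) = 0.62597.
Expected occupied = 282 × 0.62597 = 176.52 ≈ 177.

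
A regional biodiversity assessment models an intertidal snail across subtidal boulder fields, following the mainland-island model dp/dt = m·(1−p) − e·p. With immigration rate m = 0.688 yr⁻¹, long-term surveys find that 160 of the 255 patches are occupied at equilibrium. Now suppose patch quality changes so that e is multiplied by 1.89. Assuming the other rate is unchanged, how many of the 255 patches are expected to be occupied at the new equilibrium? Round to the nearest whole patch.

120

Observed p* = 160/255 = 0.62745.
Balance m(1−p*) = e·p* gives e = m(1−p*)/p* = 0.688×0.37255/0.62745 = 0.40850.
New p* = m/(m+e) = 0.68800/(0.68800+0.77206) = 0.47121.
Expected occupied = 255 × 0.47121 = 120.16 ≈ 120.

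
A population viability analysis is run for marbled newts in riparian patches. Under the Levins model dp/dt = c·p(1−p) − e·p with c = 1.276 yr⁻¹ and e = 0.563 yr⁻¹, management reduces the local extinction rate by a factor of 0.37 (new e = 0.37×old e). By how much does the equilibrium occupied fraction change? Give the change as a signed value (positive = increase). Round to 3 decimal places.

0.278

Before: p* = 1 − 0.563/1.276 = 0.5588.
After the change, c = 1.276, e = 0.20831, so p* = 1 − 0.20831/1.276 = 0.8367.
Δp* = 0.8367 − 0.5588 = +0.2780.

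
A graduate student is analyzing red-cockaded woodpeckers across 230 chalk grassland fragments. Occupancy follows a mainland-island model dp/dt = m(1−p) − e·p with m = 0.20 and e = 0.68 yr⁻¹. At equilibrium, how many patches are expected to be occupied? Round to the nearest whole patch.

52

p* = m/(m+e) = 0.20/0.8800 = 0.2273.
Expected occupied patches = N × p* = 230 × 0.2273 = 52.27 ≈ 52.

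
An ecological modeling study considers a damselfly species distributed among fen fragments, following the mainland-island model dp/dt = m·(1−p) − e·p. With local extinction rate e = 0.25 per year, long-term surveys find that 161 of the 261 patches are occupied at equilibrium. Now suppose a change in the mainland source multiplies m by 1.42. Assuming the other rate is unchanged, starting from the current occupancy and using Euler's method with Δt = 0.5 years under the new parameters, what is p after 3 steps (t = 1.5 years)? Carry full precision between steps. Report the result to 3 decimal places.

0.680

Observed p* = 161/261 = 0.61686.
Balance m(1−p*) = e·p* gives m = e·p*/(1−p*) = 0.25×0.61686/0.38314 = 0.40250.
Starting from p₀ = 0.61686; update p ← p + (dp/dt)·Δt with the new parameters.
  1  |  dp/dt·Δt = +0.032385  |  p_1 = 0.649243
  2  |  dp/dt·Δt = +0.019082  |  p_2 = 0.668325
  3  |  dp/dt·Δt = +0.011244  |  p_3 = 0.679569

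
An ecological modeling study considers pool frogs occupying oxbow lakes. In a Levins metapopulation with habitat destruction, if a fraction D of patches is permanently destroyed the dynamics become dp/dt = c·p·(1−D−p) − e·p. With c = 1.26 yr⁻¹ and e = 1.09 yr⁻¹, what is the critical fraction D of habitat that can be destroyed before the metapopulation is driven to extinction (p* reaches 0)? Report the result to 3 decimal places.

0.135

The nontrivial equilibrium is p* = (1−D) − e/c; extinction occurs when this hits zero.
So D_crit = 1 − e/c = 1 − 1.09/1.26 = 1 − 0.8651 = 0.1349.
Note this equals the original equilibrium occupancy — the Levins extinction-debt result.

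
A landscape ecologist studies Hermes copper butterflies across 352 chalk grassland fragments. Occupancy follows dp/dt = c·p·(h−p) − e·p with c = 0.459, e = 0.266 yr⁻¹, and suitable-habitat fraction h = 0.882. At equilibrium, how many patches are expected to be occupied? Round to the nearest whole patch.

106

p* = h − e/c = 0.882 − 0.5795 = 0.3025.
Expected occupied patches = N × p* = 352 × 0.3025 = 106.47 ≈ 106.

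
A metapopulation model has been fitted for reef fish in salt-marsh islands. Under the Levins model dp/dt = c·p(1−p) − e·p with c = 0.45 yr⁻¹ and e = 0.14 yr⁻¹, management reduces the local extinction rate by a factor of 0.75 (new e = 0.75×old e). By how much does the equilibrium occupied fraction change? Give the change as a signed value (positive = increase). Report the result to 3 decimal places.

Before: p* = 1 − 0.14/0.45 = 0.6889.
After the change, c = 0.45, e = 0.105, so p* = 1 − 0.105/0.45 = 0.7667.
Δp* = 0.7667 − 0.6889 = +0.0778.

0.078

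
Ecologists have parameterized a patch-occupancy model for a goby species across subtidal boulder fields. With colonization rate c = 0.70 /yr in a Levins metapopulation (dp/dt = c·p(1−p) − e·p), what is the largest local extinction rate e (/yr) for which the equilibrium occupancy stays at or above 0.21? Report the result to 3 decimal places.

1 − e/c ≥ 0.21 ⇒ e ≤ c(1 − 0.21) = 0.70 × 0.7900.
e_max = 0.5530.

0.553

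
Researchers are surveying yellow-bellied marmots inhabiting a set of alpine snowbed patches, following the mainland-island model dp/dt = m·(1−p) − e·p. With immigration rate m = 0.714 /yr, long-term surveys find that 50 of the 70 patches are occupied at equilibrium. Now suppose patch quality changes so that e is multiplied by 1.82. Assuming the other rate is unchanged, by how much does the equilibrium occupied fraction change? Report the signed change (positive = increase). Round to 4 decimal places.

Observed p* = 50/70 = 0.71429.
Balance m(1−p*) = e·p* gives e = m(1−p*)/p* = 0.714×0.28571/0.71429 = 0.28559.
New p* = m/(m+e) = 0.71400/(0.71400+0.51977) = 0.57871.
Δp* = 0.57871 − 0.71429 = -0.13558.

-0.1356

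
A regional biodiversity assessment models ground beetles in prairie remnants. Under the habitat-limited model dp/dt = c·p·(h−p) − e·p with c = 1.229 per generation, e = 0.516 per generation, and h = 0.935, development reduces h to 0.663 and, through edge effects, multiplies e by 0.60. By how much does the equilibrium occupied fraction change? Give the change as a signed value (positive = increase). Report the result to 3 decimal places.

Before: p* = h − e/c = 0.935 − 0.516/1.229 = 0.935 − 0.4199 = 0.5151.
After: c = 1.229, e = 0.3096, h = 0.663; p* = 0.663 − 0.3096/1.229 = 0.4111.
Δp* = 0.4111 − 0.5151 = -0.1041.

-0.104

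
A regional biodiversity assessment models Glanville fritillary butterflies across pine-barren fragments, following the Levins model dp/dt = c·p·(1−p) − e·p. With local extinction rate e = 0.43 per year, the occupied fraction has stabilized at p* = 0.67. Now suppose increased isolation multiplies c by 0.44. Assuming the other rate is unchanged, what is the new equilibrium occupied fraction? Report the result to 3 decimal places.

0.250

Balance c(1−p*) = e gives c = e/(1 − 0.67000) = 0.43/0.33000 = 1.30303.
New p* = 1 − e/c = 1 − 0.43000/0.57333 = 0.25000.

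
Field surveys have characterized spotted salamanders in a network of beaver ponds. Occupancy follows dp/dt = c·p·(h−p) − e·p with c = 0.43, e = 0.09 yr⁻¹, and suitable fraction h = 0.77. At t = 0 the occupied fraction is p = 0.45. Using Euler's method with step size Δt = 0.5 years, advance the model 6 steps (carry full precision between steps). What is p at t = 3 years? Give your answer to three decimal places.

Update rule: p ← p + [c·p·(h−p) − e·p]·Δt with Δt = 0.5.
t = 0.5: p = 0.45000 + (+0.01071) = 0.46071
t = 1: p = 0.46071 + (+0.00990) = 0.47061
t = 1.5: p = 0.47061 + (+0.00911) = 0.47973
t = 2: p = 0.47973 + (+0.00835) = 0.48808
t = 2.5: p = 0.48808 + (+0.00762) = 0.49570
t = 3: p = 0.49570 + (+0.00693) = 0.50263

0.503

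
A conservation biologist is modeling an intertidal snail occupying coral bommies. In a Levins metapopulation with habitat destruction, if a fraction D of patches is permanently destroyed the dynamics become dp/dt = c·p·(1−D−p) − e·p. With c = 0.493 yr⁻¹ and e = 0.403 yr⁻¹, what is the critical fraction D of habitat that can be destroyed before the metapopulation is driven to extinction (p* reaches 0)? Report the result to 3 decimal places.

0.183

The nontrivial equilibrium is p* = (1−D) − e/c; extinction occurs when this hits zero.
So D_crit = 1 − e/c = 1 − 0.403/0.493 = 1 − 0.8174 = 0.1826.
Note this equals the original equilibrium occupancy — the Levins extinction-debt result.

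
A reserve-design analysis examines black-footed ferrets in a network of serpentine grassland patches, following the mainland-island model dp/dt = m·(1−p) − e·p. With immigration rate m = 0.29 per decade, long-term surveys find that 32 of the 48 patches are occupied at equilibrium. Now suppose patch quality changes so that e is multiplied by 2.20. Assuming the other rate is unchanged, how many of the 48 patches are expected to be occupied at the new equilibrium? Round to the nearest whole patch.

23

Observed p* = 32/48 = 0.66667.
Balance m(1−p*) = e·p* gives e = m(1−p*)/p* = 0.29×0.33333/0.66667 = 0.14500.
New p* = m/(m+e) = 0.29000/(0.29000+0.31900) = 0.47619.
Expected occupied = 48 × 0.47619 = 22.86 ≈ 23.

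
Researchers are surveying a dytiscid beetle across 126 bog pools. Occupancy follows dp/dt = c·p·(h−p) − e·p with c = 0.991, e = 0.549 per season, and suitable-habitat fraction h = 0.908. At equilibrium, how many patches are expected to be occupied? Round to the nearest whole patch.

45

p* = h − e/c = 0.908 − 0.5540 = 0.3540.
Expected occupied patches = N × p* = 126 × 0.3540 = 44.61 ≈ 45.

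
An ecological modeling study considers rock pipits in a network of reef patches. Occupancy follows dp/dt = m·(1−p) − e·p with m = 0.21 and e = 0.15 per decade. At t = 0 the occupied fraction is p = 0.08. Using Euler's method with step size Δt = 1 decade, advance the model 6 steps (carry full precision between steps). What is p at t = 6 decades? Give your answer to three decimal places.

0.549

Update rule: p ← p + [m·(1−p) − e·p]·Δt with Δt = 1.
step 1: Δp = +0.18120, p = 0.26120
step 2: Δp = +0.11597, p = 0.37717
step 3: Δp = +0.07422, p = 0.45139
step 4: Δp = +0.04750, p = 0.49889
step 5: Δp = +0.03040, p = 0.52929
step 6: Δp = +0.01946, p = 0.54874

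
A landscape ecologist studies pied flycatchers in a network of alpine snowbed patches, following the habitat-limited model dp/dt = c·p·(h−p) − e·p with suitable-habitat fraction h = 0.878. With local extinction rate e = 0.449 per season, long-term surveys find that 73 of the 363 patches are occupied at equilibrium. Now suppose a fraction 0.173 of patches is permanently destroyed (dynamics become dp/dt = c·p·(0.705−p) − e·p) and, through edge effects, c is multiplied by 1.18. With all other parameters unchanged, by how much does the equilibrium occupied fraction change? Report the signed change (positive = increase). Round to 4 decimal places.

Observed p* = 73/363 = 0.20110.
Balance c(h−p*) = e gives c = e/(0.878 − 0.20110) = 0.449/0.67690 = 0.66332.
New p* = 0.705 − e/c = 0.705 − 0.44900/0.78272 = 0.13136.
Δp* = 0.13136 − 0.20110 = -0.06974.

-0.0697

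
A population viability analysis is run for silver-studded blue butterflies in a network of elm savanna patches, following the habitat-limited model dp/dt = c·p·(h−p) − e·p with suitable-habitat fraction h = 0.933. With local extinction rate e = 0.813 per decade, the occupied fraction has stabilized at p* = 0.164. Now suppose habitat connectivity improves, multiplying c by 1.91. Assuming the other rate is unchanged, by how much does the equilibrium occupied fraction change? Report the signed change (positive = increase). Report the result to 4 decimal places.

Balance c(h−p*) = e gives c = e/(0.933 − 0.16400) = 0.813/0.76900 = 1.05722.
New p* = 0.933 − e/c = 0.933 − 0.81300/2.01929 = 0.53038.
Δp* = 0.53038 − 0.16400 = +0.36638.

0.3664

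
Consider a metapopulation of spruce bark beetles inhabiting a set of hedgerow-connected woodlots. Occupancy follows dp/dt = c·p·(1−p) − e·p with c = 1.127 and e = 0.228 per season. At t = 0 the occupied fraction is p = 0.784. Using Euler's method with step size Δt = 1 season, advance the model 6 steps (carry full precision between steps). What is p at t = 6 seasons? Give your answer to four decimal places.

0.7977

Update rule: p ← p + [c·p·(1−p) − e·p]·Δt with Δt = 1.
t = 1: p = 0.78400 + (+0.01210) = 0.79610
t = 2: p = 0.79610 + (+0.00143) = 0.79753
t = 3: p = 0.79753 + (+0.00015) = 0.79768
t = 4: p = 0.79768 + (+0.00001) = 0.79769
t = 5: p = 0.79769 + (+0.00000) = 0.79769
t = 6: p = 0.79769 + (+0.00000) = 0.79769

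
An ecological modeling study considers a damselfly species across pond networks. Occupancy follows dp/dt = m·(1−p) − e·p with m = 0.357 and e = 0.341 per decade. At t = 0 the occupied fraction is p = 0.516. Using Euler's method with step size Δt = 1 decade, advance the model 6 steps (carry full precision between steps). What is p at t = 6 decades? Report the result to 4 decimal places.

Update rule: p ← p + [m·(1−p) − e·p]·Δt with Δt = 1.
p: 0.51600 → 0.51283  (Δp = -0.00317)
p: 0.51283 → 0.51188  (Δp = -0.00096)
p: 0.51188 → 0.51159  (Δp = -0.00029)
p: 0.51159 → 0.51150  (Δp = -0.00009)
p: 0.51150 → 0.51147  (Δp = -0.00003)
p: 0.51147 → 0.51146  (Δp = -0.00001)

0.5115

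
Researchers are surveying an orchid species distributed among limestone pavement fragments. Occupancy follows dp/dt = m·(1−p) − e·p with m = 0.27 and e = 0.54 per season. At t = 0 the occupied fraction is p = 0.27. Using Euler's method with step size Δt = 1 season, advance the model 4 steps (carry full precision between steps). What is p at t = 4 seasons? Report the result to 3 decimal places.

Update rule: p ← p + [m·(1−p) − e·p]·Δt with Δt = 1.
t = 1: p = 0.27000 + (+0.05130) = 0.32130
t = 2: p = 0.32130 + (+0.00975) = 0.33105
t = 3: p = 0.33105 + (+0.00185) = 0.33290
t = 4: p = 0.33290 + (+0.00035) = 0.33325

0.333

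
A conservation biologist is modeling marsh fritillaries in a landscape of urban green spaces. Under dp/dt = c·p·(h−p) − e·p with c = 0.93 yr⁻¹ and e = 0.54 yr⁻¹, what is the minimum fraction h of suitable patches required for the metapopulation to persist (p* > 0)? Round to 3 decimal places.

p* = h − e/c is positive only when h > e/c.
h_min = e/c = 0.54/0.93 = 0.5806.

0.581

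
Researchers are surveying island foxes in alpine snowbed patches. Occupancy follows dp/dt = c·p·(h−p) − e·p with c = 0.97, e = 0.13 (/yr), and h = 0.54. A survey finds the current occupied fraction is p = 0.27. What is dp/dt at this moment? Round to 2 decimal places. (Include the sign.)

Colonization term: c·p·(h−p) = 0.97×0.27×0.2700 = 0.07071.
Extinction term: e·p = 0.03510.
dp/dt = 0.07071 − 0.03510 = 0.03561.

0.04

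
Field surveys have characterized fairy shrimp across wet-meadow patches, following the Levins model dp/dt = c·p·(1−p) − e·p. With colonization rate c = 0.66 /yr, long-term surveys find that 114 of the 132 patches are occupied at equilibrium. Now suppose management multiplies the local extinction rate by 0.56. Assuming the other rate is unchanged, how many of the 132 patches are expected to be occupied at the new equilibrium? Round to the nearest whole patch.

122

Observed p* = 114/132 = 0.86364.
Balance c(1−p*) = e gives e = 0.66×(1 − 0.86364) = 0.09000.
New p* = 1 − e/c = 1 − 0.05040/0.66000 = 0.92364.
Expected occupied = 132 × 0.92364 = 121.92 ≈ 122.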